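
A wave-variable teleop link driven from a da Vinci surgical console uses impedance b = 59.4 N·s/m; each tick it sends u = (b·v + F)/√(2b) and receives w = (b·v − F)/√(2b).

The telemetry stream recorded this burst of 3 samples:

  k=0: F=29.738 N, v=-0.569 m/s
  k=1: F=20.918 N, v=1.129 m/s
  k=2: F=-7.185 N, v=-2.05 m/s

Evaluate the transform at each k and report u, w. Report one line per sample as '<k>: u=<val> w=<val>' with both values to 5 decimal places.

0: u=-0.37255 w=-5.82929
1: u=8.07195 w=4.23363
2: u=-11.83123 w=-10.51283

k=0: b·v=59.4×(-0.569)=-33.79860; √(2b)=10.89954; u=(-33.79860+29.738)/10.89954=-0.37255, w=(-33.79860−29.738)/10.89954=-5.82929
k=1: b·v=59.4×1.129=67.06260; √(2b)=10.89954; u=(67.06260+20.918)/10.89954=8.07195, w=(67.06260−20.918)/10.89954=4.23363
k=2: b·v=59.4×(-2.05)=-121.77000; √(2b)=10.89954; u=(-121.77000+(-7.185))/10.89954=-11.83123, w=(-121.77000−(-7.185))/10.89954=-10.51283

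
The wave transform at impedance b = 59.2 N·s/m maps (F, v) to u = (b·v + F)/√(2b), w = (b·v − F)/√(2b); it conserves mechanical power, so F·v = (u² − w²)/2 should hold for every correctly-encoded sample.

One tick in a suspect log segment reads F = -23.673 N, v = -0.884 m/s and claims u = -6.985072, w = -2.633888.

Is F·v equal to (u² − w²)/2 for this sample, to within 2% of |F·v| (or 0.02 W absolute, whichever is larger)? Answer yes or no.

F·v = (-23.673)×(-0.884) = 20.926932 W.
(u² − w²)/2 = (48.791231 − 6.937366)/2 = 20.926932 W.
|Δ| = 0.000000;  2% of max(1, |F·v|) = 0.418539.

yes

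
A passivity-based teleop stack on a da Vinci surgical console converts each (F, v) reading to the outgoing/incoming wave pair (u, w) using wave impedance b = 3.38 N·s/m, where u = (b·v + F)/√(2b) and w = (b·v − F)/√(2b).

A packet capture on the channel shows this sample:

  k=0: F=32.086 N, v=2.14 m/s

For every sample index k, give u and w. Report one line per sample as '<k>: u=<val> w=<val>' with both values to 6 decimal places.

k=0: b·v=3.38×2.14=7.233200; √(2b)=2.600000; u=(7.233200+32.086)/2.600000=15.122769, w=(7.233200−32.086)/2.600000=-9.558769

0: u=15.122769 w=-9.558769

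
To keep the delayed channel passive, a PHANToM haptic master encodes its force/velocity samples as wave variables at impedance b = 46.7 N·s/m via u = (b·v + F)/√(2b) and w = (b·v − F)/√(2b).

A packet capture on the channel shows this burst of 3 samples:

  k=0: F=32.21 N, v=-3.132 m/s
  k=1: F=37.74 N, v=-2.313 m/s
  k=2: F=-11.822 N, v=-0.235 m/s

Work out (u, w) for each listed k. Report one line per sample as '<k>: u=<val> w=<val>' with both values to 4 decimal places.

0: u=-11.8015 w=-18.4673
1: u=-7.2718 w=-15.0819
2: u=-2.3588 w=0.0877

k=0: b·v=46.7×(-3.132)=-146.2644; √(2b)=9.6644; u=(-146.2644+32.21)/9.6644=-11.8015, w=(-146.2644−32.21)/9.6644=-18.4673
k=1: b·v=46.7×(-2.313)=-108.0171; √(2b)=9.6644; u=(-108.0171+37.74)/9.6644=-7.2718, w=(-108.0171−37.74)/9.6644=-15.0819
k=2: b·v=46.7×(-0.235)=-10.9745; √(2b)=9.6644; u=(-10.9745+(-11.822))/9.6644=-2.3588, w=(-10.9745−(-11.822))/9.6644=0.0877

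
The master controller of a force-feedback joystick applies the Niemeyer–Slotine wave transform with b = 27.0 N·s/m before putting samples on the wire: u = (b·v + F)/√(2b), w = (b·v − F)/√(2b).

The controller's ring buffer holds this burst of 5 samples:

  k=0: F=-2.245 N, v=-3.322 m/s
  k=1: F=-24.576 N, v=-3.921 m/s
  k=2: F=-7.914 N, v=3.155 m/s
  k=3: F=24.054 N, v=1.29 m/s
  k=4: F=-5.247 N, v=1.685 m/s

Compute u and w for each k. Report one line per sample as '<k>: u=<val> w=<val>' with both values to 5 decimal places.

k=0: b·v=27.0×(-3.322)=-89.69400; √(2b)=7.34847; u=(-89.69400+(-2.245))/7.34847=-12.51131, w=(-89.69400−(-2.245))/7.34847=-11.90030
k=1: b·v=27.0×(-3.921)=-105.86700; √(2b)=7.34847; u=(-105.86700+(-24.576))/7.34847=-17.75104, w=(-105.86700−(-24.576))/7.34847=-11.06230
k=2: b·v=27.0×3.155=85.18500; √(2b)=7.34847; u=(85.18500+(-7.914))/7.34847=10.51525, w=(85.18500−(-7.914))/7.34847=12.66917
k=3: b·v=27.0×1.29=34.83000; √(2b)=7.34847; u=(34.83000+24.054)/7.34847=8.01310, w=(34.83000−24.054)/7.34847=1.46643
k=4: b·v=27.0×1.685=45.49500; √(2b)=7.34847; u=(45.49500+(-5.247))/7.34847=5.47706, w=(45.49500−(-5.247))/7.34847=6.90511

0: u=-12.51131 w=-11.90030
1: u=-17.75104 w=-11.06230
2: u=10.51525 w=12.66917
3: u=8.01310 w=1.46643
4: u=5.47706 w=6.90511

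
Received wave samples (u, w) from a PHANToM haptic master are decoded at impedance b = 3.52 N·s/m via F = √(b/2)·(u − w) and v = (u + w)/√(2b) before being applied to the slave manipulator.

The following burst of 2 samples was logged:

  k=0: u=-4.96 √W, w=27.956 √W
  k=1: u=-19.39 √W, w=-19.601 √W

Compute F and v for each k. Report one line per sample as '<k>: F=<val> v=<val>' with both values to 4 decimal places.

0: F=-43.6680 v=8.6669
1: F=0.2799 v=-14.6953

k=0: u−w=-32.9160, u+w=22.9960; √(b/2)=1.3266, √(2b)=2.6533; F=1.3266×(-32.916)=-43.6680, v=22.9960/2.6533=8.6669
k=1: u−w=0.2110, u+w=-38.9910; √(b/2)=1.3266, √(2b)=2.6533; F=1.3266×0.211=0.2799, v=-38.9910/2.6533=-14.6953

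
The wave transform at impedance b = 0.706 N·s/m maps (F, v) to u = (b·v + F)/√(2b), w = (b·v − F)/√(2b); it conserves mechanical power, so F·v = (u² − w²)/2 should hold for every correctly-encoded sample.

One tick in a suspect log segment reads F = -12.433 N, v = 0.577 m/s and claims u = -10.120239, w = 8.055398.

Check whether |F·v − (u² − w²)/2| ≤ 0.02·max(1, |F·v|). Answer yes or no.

F·v = (-12.433)×0.577 = -7.173841 W.
(u² − w²)/2 = (102.419237 − 64.889437)/2 = 18.764900 W.
|Δ| = 25.938741;  2% of max(1, |F·v|) = 0.143477.

no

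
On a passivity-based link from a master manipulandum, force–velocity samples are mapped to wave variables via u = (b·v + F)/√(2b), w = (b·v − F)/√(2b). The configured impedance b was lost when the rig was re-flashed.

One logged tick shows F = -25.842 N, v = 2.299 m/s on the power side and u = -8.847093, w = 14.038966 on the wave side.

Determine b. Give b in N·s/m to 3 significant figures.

u + w = 5.191873;  u + w = √(2b)·v, so √(2b) = 5.191873/2.299 = 2.258318.
b = (√(2b))²/2 = 5.100000/2 = 2.550000.
(Check via u − w = 2F/√(2b): u − w = -22.886059, 2F/√(2b) = -22.886060.)

b = 2.55 N·s/m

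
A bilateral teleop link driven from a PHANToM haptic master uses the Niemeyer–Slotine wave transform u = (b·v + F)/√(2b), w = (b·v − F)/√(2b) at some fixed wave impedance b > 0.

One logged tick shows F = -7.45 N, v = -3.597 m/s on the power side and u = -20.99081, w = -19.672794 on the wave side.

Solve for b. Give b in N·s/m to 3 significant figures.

u + w = -40.663604;  u + w = √(2b)·v, so √(2b) = -40.663604/(-3.597) = 11.304866.
b = (√(2b))²/2 = 127.800002/2 = 63.900001.
(Check via u − w = 2F/√(2b): u − w = -1.318016, 2F/√(2b) = -1.318016.)

b = 63.9 N·s/m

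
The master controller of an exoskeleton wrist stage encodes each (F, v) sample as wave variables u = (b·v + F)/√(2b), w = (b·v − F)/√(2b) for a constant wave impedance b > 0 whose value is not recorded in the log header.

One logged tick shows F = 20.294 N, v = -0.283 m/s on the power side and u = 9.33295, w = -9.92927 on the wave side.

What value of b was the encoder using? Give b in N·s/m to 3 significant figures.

u + w = -0.5963;  u + w = √(2b)·v, so √(2b) = -0.5963/(-0.283) = 2.1071.
b = (√(2b))²/2 = 4.4400/2 = 2.2200.
(Check via u − w = 2F/√(2b): u − w = 19.2622, 2F/√(2b) = 19.2621.)

b = 2.22 N·s/m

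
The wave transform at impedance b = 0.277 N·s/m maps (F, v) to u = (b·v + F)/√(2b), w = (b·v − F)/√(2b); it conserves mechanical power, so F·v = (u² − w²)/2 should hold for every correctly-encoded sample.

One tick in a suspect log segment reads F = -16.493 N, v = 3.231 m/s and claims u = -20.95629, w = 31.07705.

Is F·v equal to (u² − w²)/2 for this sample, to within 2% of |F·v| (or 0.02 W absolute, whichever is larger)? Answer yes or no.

no

F·v = (-16.493)×3.231 = -53.28888 W.
(u² − w²)/2 = (439.16609 − 965.78304)/2 = -263.30847 W.
|Δ| = 210.01959;  2% of max(1, |F·v|) = 1.06578.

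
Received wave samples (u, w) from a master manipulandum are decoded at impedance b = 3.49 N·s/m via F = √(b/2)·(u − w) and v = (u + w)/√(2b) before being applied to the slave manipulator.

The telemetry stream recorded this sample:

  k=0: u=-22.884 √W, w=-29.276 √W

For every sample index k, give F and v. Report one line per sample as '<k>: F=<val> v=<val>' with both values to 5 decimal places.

0: F=8.44373 v=-19.74285

k=0: u−w=6.39200, u+w=-52.16000; √(b/2)=1.32098, √(2b)=2.64197; F=1.32098×6.392=8.44373, v=-52.16000/2.64197=-19.74285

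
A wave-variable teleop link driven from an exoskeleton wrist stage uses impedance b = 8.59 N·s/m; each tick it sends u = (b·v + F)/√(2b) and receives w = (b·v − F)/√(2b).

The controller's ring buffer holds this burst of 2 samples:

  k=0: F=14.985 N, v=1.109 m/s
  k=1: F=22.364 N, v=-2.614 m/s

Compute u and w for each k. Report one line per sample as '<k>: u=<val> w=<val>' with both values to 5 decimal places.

k=0: b·v=8.59×1.109=9.52631; √(2b)=4.14488; u=(9.52631+14.985)/4.14488=5.91364, w=(9.52631−14.985)/4.14488=-1.31697
k=1: b·v=8.59×(-2.614)=-22.45426; √(2b)=4.14488; u=(-22.45426+22.364)/4.14488=-0.02178, w=(-22.45426−22.364)/4.14488=-10.81293

0: u=5.91364 w=-1.31697
1: u=-0.02178 w=-10.81293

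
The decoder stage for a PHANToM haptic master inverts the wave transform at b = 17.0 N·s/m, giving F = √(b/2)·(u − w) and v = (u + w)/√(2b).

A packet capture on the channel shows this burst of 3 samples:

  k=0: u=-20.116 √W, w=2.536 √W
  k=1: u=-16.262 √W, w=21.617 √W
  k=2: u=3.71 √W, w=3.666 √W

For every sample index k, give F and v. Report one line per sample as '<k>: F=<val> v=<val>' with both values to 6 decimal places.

0: F=-66.041361 v=-3.014945
1: F=-110.435313 v=0.918375
2: F=0.128281 v=1.264974

k=0: u−w=-22.652000, u+w=-17.580000; √(b/2)=2.915476, √(2b)=5.830952; F=2.915476×(-22.652)=-66.041361, v=-17.580000/5.830952=-3.014945
k=1: u−w=-37.879000, u+w=5.355000; √(b/2)=2.915476, √(2b)=5.830952; F=2.915476×(-37.879)=-110.435313, v=5.355000/5.830952=0.918375
k=2: u−w=0.044000, u+w=7.376000; √(b/2)=2.915476, √(2b)=5.830952; F=2.915476×0.044=0.128281, v=7.376000/5.830952=1.264974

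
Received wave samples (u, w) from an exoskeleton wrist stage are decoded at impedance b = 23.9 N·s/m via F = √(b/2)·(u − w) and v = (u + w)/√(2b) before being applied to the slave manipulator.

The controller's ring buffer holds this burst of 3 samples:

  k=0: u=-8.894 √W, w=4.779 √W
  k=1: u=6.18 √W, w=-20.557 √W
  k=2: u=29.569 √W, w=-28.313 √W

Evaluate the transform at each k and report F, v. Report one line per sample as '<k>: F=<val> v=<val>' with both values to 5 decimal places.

0: F=-47.26588 v=-0.59519
1: F=92.42653 v=-2.07948
2: F=200.09097 v=0.18167

k=0: u−w=-13.67300, u+w=-4.11500; √(b/2)=3.45688, √(2b)=6.91375; F=3.45688×(-13.673)=-47.26588, v=-4.11500/6.91375=-0.59519
k=1: u−w=26.73700, u+w=-14.37700; √(b/2)=3.45688, √(2b)=6.91375; F=3.45688×26.737=92.42653, v=-14.37700/6.91375=-2.07948
k=2: u−w=57.88200, u+w=1.25600; √(b/2)=3.45688, √(2b)=6.91375; F=3.45688×57.882=200.09097, v=1.25600/6.91375=0.18167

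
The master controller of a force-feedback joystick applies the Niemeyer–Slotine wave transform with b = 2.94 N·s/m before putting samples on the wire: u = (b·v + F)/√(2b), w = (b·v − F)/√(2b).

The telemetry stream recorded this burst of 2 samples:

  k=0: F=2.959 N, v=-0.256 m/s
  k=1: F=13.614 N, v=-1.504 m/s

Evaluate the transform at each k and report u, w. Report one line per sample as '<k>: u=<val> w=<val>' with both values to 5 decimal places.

0: u=0.90989 w=-1.53065
1: u=3.79082 w=-7.43782

k=0: b·v=2.94×(-0.256)=-0.75264; √(2b)=2.42487; u=(-0.75264+2.959)/2.42487=0.90989, w=(-0.75264−2.959)/2.42487=-1.53065
k=1: b·v=2.94×(-1.504)=-4.42176; √(2b)=2.42487; u=(-4.42176+13.614)/2.42487=3.79082, w=(-4.42176−13.614)/2.42487=-7.43782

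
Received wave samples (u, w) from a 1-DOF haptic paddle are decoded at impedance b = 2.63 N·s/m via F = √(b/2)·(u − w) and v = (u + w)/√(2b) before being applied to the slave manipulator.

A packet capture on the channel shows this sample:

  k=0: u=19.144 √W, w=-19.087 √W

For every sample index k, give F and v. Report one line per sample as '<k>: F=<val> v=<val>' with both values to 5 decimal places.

0: F=43.84081 v=0.02485

k=0: u−w=38.23100, u+w=0.05700; √(b/2)=1.14673, √(2b)=2.29347; F=1.14673×38.231=43.84081, v=0.05700/2.29347=0.02485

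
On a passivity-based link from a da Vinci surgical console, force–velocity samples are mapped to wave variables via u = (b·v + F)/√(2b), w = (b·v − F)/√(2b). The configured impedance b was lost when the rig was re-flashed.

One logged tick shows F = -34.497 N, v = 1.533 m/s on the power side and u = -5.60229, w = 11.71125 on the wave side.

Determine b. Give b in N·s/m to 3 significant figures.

u + w = 6.1090;  u + w = √(2b)·v, so √(2b) = 6.1090/1.533 = 3.9850.
b = (√(2b))²/2 = 15.8800/2 = 7.9400.
(Check via u − w = 2F/√(2b): u − w = -17.3135, 2F/√(2b) = -17.3136.)

b = 7.94 N·s/m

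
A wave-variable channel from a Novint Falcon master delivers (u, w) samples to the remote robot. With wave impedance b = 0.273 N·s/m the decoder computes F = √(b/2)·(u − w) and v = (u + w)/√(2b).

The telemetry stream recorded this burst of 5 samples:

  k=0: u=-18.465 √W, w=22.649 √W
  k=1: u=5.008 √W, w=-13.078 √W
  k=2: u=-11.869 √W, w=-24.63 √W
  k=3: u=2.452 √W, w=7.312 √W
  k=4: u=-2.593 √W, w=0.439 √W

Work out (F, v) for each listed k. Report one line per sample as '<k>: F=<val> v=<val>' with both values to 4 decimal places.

k=0: u−w=-41.1140, u+w=4.1840; √(b/2)=0.3695, √(2b)=0.7389; F=0.3695×(-41.114)=-15.1899, v=4.1840/0.7389=5.6623
k=1: u−w=18.0860, u+w=-8.0700; √(b/2)=0.3695, √(2b)=0.7389; F=0.3695×18.086=6.6820, v=-8.0700/0.7389=-10.9214
k=2: u−w=12.7610, u+w=-36.4990; √(b/2)=0.3695, √(2b)=0.7389; F=0.3695×12.761=4.7147, v=-36.4990/0.7389=-49.3952
k=3: u−w=-4.8600, u+w=9.7640; √(b/2)=0.3695, √(2b)=0.7389; F=0.3695×(-4.86)=-1.7956, v=9.7640/0.7389=13.2139
k=4: u−w=-3.0320, u+w=-2.1540; √(b/2)=0.3695, √(2b)=0.7389; F=0.3695×(-3.032)=-1.1202, v=-2.1540/0.7389=-2.9151

0: F=-15.1899 v=5.6623
1: F=6.6820 v=-10.9214
2: F=4.7147 v=-49.3952
3: F=-1.7956 v=13.2139
4: F=-1.1202 v=-2.9151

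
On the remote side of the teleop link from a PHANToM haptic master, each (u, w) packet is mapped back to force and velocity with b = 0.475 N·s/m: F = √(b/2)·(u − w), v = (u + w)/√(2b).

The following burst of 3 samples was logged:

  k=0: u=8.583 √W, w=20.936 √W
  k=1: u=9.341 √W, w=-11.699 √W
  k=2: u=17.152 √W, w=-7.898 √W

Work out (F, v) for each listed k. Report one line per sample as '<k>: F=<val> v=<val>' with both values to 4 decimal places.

k=0: u−w=-12.3530, u+w=29.5190; √(b/2)=0.4873, √(2b)=0.9747; F=0.4873×(-12.353)=-6.0201, v=29.5190/0.9747=30.2859
k=1: u−w=21.0400, u+w=-2.3580; √(b/2)=0.4873, √(2b)=0.9747; F=0.4873×21.04=10.2536, v=-2.3580/0.9747=-2.4193
k=2: u−w=25.0500, u+w=9.2540; √(b/2)=0.4873, √(2b)=0.9747; F=0.4873×25.05=12.2079, v=9.2540/0.9747=9.4944

0: F=-6.0201 v=30.2859
1: F=10.2536 v=-2.4193
2: F=12.2079 v=9.4944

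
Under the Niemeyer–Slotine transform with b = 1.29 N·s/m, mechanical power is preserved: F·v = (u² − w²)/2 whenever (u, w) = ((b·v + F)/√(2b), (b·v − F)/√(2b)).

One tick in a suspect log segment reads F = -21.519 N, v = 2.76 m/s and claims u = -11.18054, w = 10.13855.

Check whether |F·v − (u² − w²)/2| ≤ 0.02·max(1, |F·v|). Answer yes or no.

no

F·v = (-21.519)×2.76 = -59.3924 W.
(u² − w²)/2 = (125.0045 − 102.7902)/2 = 11.1071 W.
|Δ| = 70.4996;  2% of max(1, |F·v|) = 1.1878.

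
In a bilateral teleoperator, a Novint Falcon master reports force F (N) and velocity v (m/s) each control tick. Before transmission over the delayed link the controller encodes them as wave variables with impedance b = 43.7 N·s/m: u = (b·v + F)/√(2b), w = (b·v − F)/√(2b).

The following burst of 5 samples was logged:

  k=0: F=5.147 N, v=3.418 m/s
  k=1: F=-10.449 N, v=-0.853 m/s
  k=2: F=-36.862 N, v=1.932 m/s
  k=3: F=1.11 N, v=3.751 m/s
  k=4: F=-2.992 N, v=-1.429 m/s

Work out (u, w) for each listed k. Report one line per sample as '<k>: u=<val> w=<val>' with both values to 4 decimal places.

k=0: b·v=43.7×3.418=149.3666; √(2b)=9.3488; u=(149.3666+5.147)/9.3488=16.5276, w=(149.3666−5.147)/9.3488=15.4265
k=1: b·v=43.7×(-0.853)=-37.2761; √(2b)=9.3488; u=(-37.2761+(-10.449))/9.3488=-5.1049, w=(-37.2761−(-10.449))/9.3488=-2.8696
k=2: b·v=43.7×1.932=84.4284; √(2b)=9.3488; u=(84.4284+(-36.862))/9.3488=5.0880, w=(84.4284−(-36.862))/9.3488=12.9739
k=3: b·v=43.7×3.751=163.9187; √(2b)=9.3488; u=(163.9187+1.11)/9.3488=17.6524, w=(163.9187−1.11)/9.3488=17.4149
k=4: b·v=43.7×(-1.429)=-62.4473; √(2b)=9.3488; u=(-62.4473+(-2.992))/9.3488=-6.9998, w=(-62.4473−(-2.992))/9.3488=-6.3597

0: u=16.5276 w=15.4265
1: u=-5.1049 w=-2.8696
2: u=5.0880 w=12.9739
3: u=17.6524 w=17.4149
4: u=-6.9998 w=-6.3597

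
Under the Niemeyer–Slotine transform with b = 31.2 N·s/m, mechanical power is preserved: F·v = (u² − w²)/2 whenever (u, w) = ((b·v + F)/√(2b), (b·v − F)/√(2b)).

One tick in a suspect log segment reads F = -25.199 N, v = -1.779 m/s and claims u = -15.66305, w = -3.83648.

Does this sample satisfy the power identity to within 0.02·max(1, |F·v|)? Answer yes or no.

no

F·v = (-25.199)×(-1.779) = 44.8290 W.
(u² − w²)/2 = (245.3311 − 14.7186)/2 = 115.3063 W.
|Δ| = 70.4773;  2% of max(1, |F·v|) = 0.8966.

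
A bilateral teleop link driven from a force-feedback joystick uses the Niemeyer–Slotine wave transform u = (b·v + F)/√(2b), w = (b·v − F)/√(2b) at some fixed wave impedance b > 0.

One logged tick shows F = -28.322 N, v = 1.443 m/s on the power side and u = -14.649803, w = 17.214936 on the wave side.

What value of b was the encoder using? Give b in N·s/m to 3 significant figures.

b = 1.58 N·s/m

u + w = 2.565133;  u + w = √(2b)·v, so √(2b) = 2.565133/1.443 = 1.777639.
b = (√(2b))²/2 = 3.160000/2 = 1.580000.
(Check via u − w = 2F/√(2b): u − w = -31.864739, 2F/√(2b) = -31.864738.)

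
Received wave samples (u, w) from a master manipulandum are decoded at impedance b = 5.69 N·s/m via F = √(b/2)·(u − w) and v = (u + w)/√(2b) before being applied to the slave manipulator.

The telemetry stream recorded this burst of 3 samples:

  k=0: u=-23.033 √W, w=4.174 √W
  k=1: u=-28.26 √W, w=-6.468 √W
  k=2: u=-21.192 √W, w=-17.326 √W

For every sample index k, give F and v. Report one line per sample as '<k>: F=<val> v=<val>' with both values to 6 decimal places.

k=0: u−w=-27.207000, u+w=-18.859000; √(b/2)=1.686713, √(2b)=3.373426; F=1.686713×(-27.207)=-45.890395, v=-18.859000/3.373426=-5.590460
k=1: u−w=-21.792000, u+w=-34.728000; √(b/2)=1.686713, √(2b)=3.373426; F=1.686713×(-21.792)=-36.756845, v=-34.728000/3.373426=-10.294580
k=2: u−w=-3.866000, u+w=-38.518000; √(b/2)=1.686713, √(2b)=3.373426; F=1.686713×(-3.866)=-6.520832, v=-38.518000/3.373426=-11.418067

0: F=-45.890395 v=-5.590460
1: F=-36.756845 v=-10.294580
2: F=-6.520832 v=-11.418067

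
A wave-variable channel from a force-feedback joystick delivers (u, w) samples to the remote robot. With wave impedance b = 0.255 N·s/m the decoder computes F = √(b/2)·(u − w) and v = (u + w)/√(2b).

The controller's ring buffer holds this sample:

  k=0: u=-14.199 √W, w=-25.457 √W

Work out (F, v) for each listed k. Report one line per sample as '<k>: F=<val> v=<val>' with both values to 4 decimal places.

k=0: u−w=11.2580, u+w=-39.6560; √(b/2)=0.3571, √(2b)=0.7141; F=0.3571×11.258=4.0199, v=-39.6560/0.7141=-55.5295

0: F=4.0199 v=-55.5295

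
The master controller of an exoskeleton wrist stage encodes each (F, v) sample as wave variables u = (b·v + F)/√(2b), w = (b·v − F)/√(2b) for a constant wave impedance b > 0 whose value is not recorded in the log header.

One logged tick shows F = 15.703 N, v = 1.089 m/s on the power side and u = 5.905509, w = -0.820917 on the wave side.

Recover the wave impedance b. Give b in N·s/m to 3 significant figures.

b = 10.9 N·s/m

u + w = 5.084592;  u + w = √(2b)·v, so √(2b) = 5.084592/1.089 = 4.669047.
b = (√(2b))²/2 = 21.799998/2 = 10.899999.
(Check via u − w = 2F/√(2b): u − w = 6.726426, 2F/√(2b) = 6.726426.)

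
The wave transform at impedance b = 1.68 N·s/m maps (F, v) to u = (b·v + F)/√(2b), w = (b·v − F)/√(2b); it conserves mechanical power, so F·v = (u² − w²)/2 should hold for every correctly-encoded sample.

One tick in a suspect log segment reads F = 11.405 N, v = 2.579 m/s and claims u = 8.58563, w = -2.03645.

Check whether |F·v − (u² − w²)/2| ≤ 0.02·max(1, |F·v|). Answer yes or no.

F·v = 11.405×2.579 = 29.4135 W.
(u² − w²)/2 = (73.7130 − 4.1471)/2 = 34.7830 W.
|Δ| = 5.3695;  2% of max(1, |F·v|) = 0.5883.

no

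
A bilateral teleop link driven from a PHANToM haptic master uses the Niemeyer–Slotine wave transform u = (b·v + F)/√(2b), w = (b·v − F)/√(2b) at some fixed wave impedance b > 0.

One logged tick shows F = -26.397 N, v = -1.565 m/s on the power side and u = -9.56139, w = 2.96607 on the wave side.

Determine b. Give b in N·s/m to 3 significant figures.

b = 8.88 N·s/m

u + w = -6.5953;  u + w = √(2b)·v, so √(2b) = -6.5953/(-1.565) = 4.2143.
b = (√(2b))²/2 = 17.7600/2 = 8.8800.
(Check via u − w = 2F/√(2b): u − w = -12.5275, 2F/√(2b) = -12.5275.)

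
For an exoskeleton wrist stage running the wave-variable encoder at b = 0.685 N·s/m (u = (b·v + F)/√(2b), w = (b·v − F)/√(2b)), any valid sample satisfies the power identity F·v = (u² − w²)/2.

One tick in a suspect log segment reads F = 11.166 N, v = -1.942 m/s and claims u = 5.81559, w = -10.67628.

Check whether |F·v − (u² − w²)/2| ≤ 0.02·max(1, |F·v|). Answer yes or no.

no

F·v = 11.166×(-1.942) = -21.68437 W.
(u² − w²)/2 = (33.82109 − 113.98295)/2 = -40.08093 W.
|Δ| = 18.39656;  2% of max(1, |F·v|) = 0.43369.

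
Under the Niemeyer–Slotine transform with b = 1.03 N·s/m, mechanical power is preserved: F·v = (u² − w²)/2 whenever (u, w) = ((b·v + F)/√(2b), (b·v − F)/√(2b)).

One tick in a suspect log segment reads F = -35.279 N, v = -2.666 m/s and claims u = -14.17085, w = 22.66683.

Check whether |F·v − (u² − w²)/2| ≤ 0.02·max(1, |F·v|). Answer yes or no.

no

F·v = (-35.279)×(-2.666) = 94.05381 W.
(u² − w²)/2 = (200.81299 − 513.78518)/2 = -156.48610 W.
|Δ| = 250.53991;  2% of max(1, |F·v|) = 1.88108.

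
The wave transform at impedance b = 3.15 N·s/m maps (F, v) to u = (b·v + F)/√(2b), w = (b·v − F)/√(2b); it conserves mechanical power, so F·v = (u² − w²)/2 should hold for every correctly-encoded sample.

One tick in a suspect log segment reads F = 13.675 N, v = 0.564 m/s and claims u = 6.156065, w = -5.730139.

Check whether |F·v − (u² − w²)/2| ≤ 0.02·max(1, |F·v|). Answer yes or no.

F·v = 13.675×0.564 = 7.712700 W.
(u² − w²)/2 = (37.897136 − 32.834493)/2 = 2.531322 W.
|Δ| = 5.181378;  2% of max(1, |F·v|) = 0.154254.

no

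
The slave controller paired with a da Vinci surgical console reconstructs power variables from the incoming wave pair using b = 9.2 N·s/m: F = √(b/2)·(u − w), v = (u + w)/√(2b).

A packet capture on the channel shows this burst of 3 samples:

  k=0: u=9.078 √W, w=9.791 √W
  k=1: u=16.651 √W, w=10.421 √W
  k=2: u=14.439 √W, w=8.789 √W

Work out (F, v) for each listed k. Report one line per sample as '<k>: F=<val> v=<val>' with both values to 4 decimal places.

0: F=-1.5292 v=4.3989
1: F=13.3619 v=6.3112
2: F=12.1179 v=5.4151

k=0: u−w=-0.7130, u+w=18.8690; √(b/2)=2.1448, √(2b)=4.2895; F=2.1448×(-0.713)=-1.5292, v=18.8690/4.2895=4.3989
k=1: u−w=6.2300, u+w=27.0720; √(b/2)=2.1448, √(2b)=4.2895; F=2.1448×6.23=13.3619, v=27.0720/4.2895=6.3112
k=2: u−w=5.6500, u+w=23.2280; √(b/2)=2.1448, √(2b)=4.2895; F=2.1448×5.65=12.1179, v=23.2280/4.2895=5.4151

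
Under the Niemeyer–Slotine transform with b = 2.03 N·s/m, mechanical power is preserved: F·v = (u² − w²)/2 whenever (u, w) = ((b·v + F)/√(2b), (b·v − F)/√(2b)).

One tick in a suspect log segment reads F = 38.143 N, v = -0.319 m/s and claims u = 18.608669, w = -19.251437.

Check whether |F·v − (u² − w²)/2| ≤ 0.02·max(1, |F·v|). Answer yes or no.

yes

F·v = 38.143×(-0.319) = -12.167617 W.
(u² − w²)/2 = (346.282562 − 370.617827)/2 = -12.167632 W.
|Δ| = 0.000015;  2% of max(1, |F·v|) = 0.243352.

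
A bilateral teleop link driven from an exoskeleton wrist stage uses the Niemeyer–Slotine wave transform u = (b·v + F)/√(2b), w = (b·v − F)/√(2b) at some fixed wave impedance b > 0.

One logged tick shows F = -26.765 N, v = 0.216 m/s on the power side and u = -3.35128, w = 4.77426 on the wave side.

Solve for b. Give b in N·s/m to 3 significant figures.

b = 21.7 N·s/m

u + w = 1.42298;  u + w = √(2b)·v, so √(2b) = 1.42298/0.216 = 6.58787.
b = (√(2b))²/2 = 43.40004/2 = 21.70002.
(Check via u − w = 2F/√(2b): u − w = -8.12554, 2F/√(2b) = -8.12554.)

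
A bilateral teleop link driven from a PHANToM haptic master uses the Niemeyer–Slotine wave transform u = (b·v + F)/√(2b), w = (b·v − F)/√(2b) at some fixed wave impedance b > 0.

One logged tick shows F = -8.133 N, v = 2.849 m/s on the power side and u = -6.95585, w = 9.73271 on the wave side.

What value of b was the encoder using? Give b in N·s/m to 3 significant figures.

u + w = 2.7769;  u + w = √(2b)·v, so √(2b) = 2.7769/2.849 = 0.9747.
b = (√(2b))²/2 = 0.9500/2 = 0.4750.
(Check via u − w = 2F/√(2b): u − w = -16.6886, 2F/√(2b) = -16.6886.)

b = 0.475 N·s/m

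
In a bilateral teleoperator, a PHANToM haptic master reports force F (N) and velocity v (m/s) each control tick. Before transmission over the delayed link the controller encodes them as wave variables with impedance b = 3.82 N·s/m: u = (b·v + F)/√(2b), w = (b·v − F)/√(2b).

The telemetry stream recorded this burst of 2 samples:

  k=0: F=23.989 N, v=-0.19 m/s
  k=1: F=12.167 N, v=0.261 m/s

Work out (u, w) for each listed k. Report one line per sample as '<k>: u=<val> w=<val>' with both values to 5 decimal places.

0: u=8.41633 w=-8.94150
1: u=4.76258 w=-4.04116

k=0: b·v=3.82×(-0.19)=-0.72580; √(2b)=2.76405; u=(-0.72580+23.989)/2.76405=8.41633, w=(-0.72580−23.989)/2.76405=-8.94150
k=1: b·v=3.82×0.261=0.99702; √(2b)=2.76405; u=(0.99702+12.167)/2.76405=4.76258, w=(0.99702−12.167)/2.76405=-4.04116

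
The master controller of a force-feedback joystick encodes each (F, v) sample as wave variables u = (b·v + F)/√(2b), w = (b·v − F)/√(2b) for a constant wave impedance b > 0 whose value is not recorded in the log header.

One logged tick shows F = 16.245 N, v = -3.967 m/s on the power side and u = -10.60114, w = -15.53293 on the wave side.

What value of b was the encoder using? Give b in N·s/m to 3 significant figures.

u + w = -26.1341;  u + w = √(2b)·v, so √(2b) = -26.1341/(-3.967) = 6.5879.
b = (√(2b))²/2 = 43.4000/2 = 21.7000.
(Check via u − w = 2F/√(2b): u − w = 4.9318, 2F/√(2b) = 4.9318.)

b = 21.7 N·s/m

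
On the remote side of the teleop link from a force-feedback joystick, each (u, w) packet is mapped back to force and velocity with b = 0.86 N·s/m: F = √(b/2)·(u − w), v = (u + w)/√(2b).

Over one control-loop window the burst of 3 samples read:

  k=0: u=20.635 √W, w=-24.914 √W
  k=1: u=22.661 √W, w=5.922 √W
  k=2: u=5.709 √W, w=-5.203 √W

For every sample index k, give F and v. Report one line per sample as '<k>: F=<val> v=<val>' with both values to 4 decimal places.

0: F=29.8685 v=-3.2627
1: F=10.9765 v=21.7943
2: F=7.1555 v=0.3858

k=0: u−w=45.5490, u+w=-4.2790; √(b/2)=0.6557, √(2b)=1.3115; F=0.6557×45.549=29.8685, v=-4.2790/1.3115=-3.2627
k=1: u−w=16.7390, u+w=28.5830; √(b/2)=0.6557, √(2b)=1.3115; F=0.6557×16.739=10.9765, v=28.5830/1.3115=21.7943
k=2: u−w=10.9120, u+w=0.5060; √(b/2)=0.6557, √(2b)=1.3115; F=0.6557×10.912=7.1555, v=0.5060/1.3115=0.3858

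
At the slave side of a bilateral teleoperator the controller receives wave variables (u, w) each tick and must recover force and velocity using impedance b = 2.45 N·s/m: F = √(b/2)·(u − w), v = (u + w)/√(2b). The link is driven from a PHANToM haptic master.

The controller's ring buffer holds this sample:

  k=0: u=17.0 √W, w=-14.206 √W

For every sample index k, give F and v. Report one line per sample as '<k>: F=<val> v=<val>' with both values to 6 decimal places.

k=0: u−w=31.206000, u+w=2.794000; √(b/2)=1.106797, √(2b)=2.213594; F=1.106797×31.206=34.538713, v=2.794000/2.213594=1.262201

0: F=34.538713 v=1.262201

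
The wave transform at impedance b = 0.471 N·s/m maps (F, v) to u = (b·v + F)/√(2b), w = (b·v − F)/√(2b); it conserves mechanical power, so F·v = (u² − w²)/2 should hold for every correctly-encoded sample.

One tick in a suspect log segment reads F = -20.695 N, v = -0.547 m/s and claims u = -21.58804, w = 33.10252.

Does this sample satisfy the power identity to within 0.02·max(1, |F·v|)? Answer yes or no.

no

F·v = (-20.695)×(-0.547) = 11.32017 W.
(u² − w²)/2 = (466.04347 − 1095.77683)/2 = -314.86668 W.
|Δ| = 326.18684;  2% of max(1, |F·v|) = 0.22640.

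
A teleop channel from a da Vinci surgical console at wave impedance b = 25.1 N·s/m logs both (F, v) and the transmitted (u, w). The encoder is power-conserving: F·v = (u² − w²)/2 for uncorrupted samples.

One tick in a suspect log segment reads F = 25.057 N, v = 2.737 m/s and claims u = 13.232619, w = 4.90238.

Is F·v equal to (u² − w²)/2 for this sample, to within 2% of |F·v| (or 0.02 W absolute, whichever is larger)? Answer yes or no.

no

F·v = 25.057×2.737 = 68.581009 W.
(u² − w²)/2 = (175.102206 − 24.033330)/2 = 75.534438 W.
|Δ| = 6.953429;  2% of max(1, |F·v|) = 1.371620.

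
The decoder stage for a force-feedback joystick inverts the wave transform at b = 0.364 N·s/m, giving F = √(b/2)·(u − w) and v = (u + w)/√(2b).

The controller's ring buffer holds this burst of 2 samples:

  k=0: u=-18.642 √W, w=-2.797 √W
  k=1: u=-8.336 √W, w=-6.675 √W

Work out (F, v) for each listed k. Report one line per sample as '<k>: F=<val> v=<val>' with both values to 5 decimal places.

k=0: u−w=-15.84500, u+w=-21.43900; √(b/2)=0.42661, √(2b)=0.85323; F=0.42661×(-15.845)=-6.75971, v=-21.43900/0.85323=-25.12690
k=1: u−w=-1.66100, u+w=-15.01100; √(b/2)=0.42661, √(2b)=0.85323; F=0.42661×(-1.661)=-0.70861, v=-15.01100/0.85323=-17.59316

0: F=-6.75971 v=-25.12690
1: F=-0.70861 v=-17.59316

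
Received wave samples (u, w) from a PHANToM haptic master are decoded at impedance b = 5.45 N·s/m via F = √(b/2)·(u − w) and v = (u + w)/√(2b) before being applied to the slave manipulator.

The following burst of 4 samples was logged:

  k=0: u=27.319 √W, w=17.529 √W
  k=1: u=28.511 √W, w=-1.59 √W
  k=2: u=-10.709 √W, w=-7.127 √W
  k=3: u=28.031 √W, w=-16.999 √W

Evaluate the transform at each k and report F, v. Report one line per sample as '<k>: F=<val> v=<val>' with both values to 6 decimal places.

k=0: u−w=9.790000, u+w=44.848000; √(b/2)=1.650757, √(2b)=3.301515; F=1.650757×9.79=16.160915, v=44.848000/3.301515=13.584068
k=1: u−w=30.101000, u+w=26.921000; √(b/2)=1.650757, √(2b)=3.301515; F=1.650757×30.101=49.689449, v=26.921000/3.301515=8.154136
k=2: u−w=-3.582000, u+w=-17.836000; √(b/2)=1.650757, √(2b)=3.301515; F=1.650757×(-3.582)=-5.913013, v=-17.836000/3.301515=-5.402369
k=3: u−w=45.030000, u+w=11.032000; √(b/2)=1.650757, √(2b)=3.301515; F=1.650757×45.03=74.333606, v=11.032000/3.301515=3.341496

0: F=16.160915 v=13.584068
1: F=49.689449 v=8.154136
2: F=-5.913013 v=-5.402369
3: F=74.333606 v=3.341496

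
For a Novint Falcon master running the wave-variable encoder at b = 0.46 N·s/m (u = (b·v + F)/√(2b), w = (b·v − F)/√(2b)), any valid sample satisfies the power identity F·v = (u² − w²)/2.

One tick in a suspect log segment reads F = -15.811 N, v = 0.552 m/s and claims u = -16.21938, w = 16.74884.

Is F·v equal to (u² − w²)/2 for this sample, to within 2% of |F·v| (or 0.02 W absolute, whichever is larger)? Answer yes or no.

F·v = (-15.811)×0.552 = -8.7277 W.
(u² − w²)/2 = (263.0683 − 280.5236)/2 = -8.7277 W.
|Δ| = 0.0000;  2% of max(1, |F·v|) = 0.1746.

yes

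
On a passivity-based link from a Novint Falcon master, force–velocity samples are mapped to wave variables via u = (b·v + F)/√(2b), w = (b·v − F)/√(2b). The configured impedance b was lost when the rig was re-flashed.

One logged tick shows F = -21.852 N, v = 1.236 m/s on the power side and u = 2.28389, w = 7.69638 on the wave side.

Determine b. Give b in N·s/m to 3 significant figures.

b = 32.6 N·s/m

u + w = 9.9803;  u + w = √(2b)·v, so √(2b) = 9.9803/1.236 = 8.0747.
b = (√(2b))²/2 = 65.2000/2 = 32.6000.
(Check via u − w = 2F/√(2b): u − w = -5.4125, 2F/√(2b) = -5.4125.)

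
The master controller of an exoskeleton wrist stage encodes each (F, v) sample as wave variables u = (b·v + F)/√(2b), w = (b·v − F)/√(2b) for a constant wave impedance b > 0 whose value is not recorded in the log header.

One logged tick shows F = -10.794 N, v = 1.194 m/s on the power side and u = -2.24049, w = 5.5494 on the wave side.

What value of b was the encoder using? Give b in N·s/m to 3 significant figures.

u + w = 3.3089;  u + w = √(2b)·v, so √(2b) = 3.3089/1.194 = 2.7713.
b = (√(2b))²/2 = 7.6800/2 = 3.8400.
(Check via u − w = 2F/√(2b): u − w = -7.7899, 2F/√(2b) = -7.7899.)

b = 3.84 N·s/m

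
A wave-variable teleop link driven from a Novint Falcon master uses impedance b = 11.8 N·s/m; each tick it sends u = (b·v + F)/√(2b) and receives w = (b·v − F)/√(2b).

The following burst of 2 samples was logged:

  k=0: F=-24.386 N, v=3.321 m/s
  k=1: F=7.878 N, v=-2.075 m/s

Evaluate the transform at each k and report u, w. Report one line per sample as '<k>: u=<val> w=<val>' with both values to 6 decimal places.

k=0: b·v=11.8×3.321=39.187800; √(2b)=4.857983; u=(39.187800+(-24.386))/4.857983=3.046902, w=(39.187800−(-24.386))/4.857983=13.086460
k=1: b·v=11.8×(-2.075)=-24.485000; √(2b)=4.857983; u=(-24.485000+7.878)/4.857983=-3.418497, w=(-24.485000−7.878)/4.857983=-6.661818

0: u=3.046902 w=13.086460
1: u=-3.418497 w=-6.661818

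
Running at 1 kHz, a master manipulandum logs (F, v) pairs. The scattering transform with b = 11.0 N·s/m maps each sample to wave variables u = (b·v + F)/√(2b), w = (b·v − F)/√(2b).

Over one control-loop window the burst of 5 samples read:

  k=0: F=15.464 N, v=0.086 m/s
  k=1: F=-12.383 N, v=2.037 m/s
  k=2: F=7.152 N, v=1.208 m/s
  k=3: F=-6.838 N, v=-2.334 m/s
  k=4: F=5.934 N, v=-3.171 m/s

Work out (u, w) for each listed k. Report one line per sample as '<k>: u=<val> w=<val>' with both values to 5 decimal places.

0: u=3.49862 w=-3.09525
1: u=2.13712 w=7.41725
2: u=4.35782 w=1.30820
3: u=-6.93158 w=-4.01585
4: u=-6.17152 w=-8.70179

k=0: b·v=11.0×0.086=0.94600; √(2b)=4.69042; u=(0.94600+15.464)/4.69042=3.49862, w=(0.94600−15.464)/4.69042=-3.09525
k=1: b·v=11.0×2.037=22.40700; √(2b)=4.69042; u=(22.40700+(-12.383))/4.69042=2.13712, w=(22.40700−(-12.383))/4.69042=7.41725
k=2: b·v=11.0×1.208=13.28800; √(2b)=4.69042; u=(13.28800+7.152)/4.69042=4.35782, w=(13.28800−7.152)/4.69042=1.30820
k=3: b·v=11.0×(-2.334)=-25.67400; √(2b)=4.69042; u=(-25.67400+(-6.838))/4.69042=-6.93158, w=(-25.67400−(-6.838))/4.69042=-4.01585
k=4: b·v=11.0×(-3.171)=-34.88100; √(2b)=4.69042; u=(-34.88100+5.934)/4.69042=-6.17152, w=(-34.88100−5.934)/4.69042=-8.70179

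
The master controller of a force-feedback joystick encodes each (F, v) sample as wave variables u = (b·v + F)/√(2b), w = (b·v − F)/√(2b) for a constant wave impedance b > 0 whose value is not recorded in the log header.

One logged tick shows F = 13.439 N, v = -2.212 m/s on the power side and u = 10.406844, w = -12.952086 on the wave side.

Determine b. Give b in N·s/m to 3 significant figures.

b = 0.662 N·s/m

u + w = -2.545242;  u + w = √(2b)·v, so √(2b) = -2.545242/(-2.212) = 1.150652.
b = (√(2b))²/2 = 1.324000/2 = 0.662000.
(Check via u − w = 2F/√(2b): u − w = 23.358930, 2F/√(2b) = 23.358932.)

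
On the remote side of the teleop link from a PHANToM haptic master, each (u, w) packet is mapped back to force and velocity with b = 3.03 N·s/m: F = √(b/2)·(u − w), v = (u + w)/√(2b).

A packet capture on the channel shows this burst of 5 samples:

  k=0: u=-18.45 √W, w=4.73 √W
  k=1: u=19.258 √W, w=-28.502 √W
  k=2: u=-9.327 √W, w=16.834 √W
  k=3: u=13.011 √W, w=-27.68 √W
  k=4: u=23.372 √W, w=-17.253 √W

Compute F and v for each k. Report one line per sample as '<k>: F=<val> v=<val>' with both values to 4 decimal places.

k=0: u−w=-23.1800, u+w=-13.7200; √(b/2)=1.2309, √(2b)=2.4617; F=1.2309×(-23.18)=-28.5312, v=-13.7200/2.4617=-5.5734
k=1: u−w=47.7600, u+w=-9.2440; √(b/2)=1.2309, √(2b)=2.4617; F=1.2309×47.76=58.7856, v=-9.2440/2.4617=-3.7551
k=2: u−w=-26.1610, u+w=7.5070; √(b/2)=1.2309, √(2b)=2.4617; F=1.2309×(-26.161)=-32.2004, v=7.5070/2.4617=3.0495
k=3: u−w=40.6910, u+w=-14.6690; √(b/2)=1.2309, √(2b)=2.4617; F=1.2309×40.691=50.0847, v=-14.6690/2.4617=-5.9589
k=4: u−w=40.6250, u+w=6.1190; √(b/2)=1.2309, √(2b)=2.4617; F=1.2309×40.625=50.0034, v=6.1190/2.4617=2.4857

0: F=-28.5312 v=-5.5734
1: F=58.7856 v=-3.7551
2: F=-32.2004 v=3.0495
3: F=50.0847 v=-5.9589
4: F=50.0034 v=2.4857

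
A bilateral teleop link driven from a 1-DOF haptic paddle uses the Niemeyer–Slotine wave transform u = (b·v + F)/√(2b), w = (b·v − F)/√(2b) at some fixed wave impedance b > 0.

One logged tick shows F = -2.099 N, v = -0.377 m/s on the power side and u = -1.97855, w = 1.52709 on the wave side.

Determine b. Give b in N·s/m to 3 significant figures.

b = 0.717 N·s/m

u + w = -0.4515;  u + w = √(2b)·v, so √(2b) = -0.4515/(-0.377) = 1.1975.
b = (√(2b))²/2 = 1.4340/2 = 0.7170.
(Check via u − w = 2F/√(2b): u − w = -3.5056, 2F/√(2b) = -3.5056.)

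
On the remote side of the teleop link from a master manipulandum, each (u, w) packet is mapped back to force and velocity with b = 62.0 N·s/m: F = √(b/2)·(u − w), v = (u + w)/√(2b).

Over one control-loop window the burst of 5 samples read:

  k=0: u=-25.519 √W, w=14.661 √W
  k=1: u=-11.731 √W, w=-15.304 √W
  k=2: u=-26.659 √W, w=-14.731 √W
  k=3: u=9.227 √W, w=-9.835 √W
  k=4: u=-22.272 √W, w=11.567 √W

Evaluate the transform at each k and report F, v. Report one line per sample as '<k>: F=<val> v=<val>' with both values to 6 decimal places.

0: F=-223.712772 v=-0.975077
1: F=19.893622 v=-2.427815
2: F=-66.412293 v=-3.716932
3: F=106.132724 v=-0.054600
4: F=-188.407578 v=-0.961337

k=0: u−w=-40.180000, u+w=-10.858000; √(b/2)=5.567764, √(2b)=11.135529; F=5.567764×(-40.18)=-223.712772, v=-10.858000/11.135529=-0.975077
k=1: u−w=3.573000, u+w=-27.035000; √(b/2)=5.567764, √(2b)=11.135529; F=5.567764×3.573=19.893622, v=-27.035000/11.135529=-2.427815
k=2: u−w=-11.928000, u+w=-41.390000; √(b/2)=5.567764, √(2b)=11.135529; F=5.567764×(-11.928)=-66.412293, v=-41.390000/11.135529=-3.716932
k=3: u−w=19.062000, u+w=-0.608000; √(b/2)=5.567764, √(2b)=11.135529; F=5.567764×19.062=106.132724, v=-0.608000/11.135529=-0.054600
k=4: u−w=-33.839000, u+w=-10.705000; √(b/2)=5.567764, √(2b)=11.135529; F=5.567764×(-33.839)=-188.407578, v=-10.705000/11.135529=-0.961337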